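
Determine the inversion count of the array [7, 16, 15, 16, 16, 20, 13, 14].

Finding inversions in [7, 16, 15, 16, 16, 20, 13, 14]:

(1, 2): arr[1]=16 > arr[2]=15
(1, 6): arr[1]=16 > arr[6]=13
(1, 7): arr[1]=16 > arr[7]=14
(2, 6): arr[2]=15 > arr[6]=13
(2, 7): arr[2]=15 > arr[7]=14
(3, 6): arr[3]=16 > arr[6]=13
(3, 7): arr[3]=16 > arr[7]=14
(4, 6): arr[4]=16 > arr[6]=13
(4, 7): arr[4]=16 > arr[7]=14
(5, 6): arr[5]=20 > arr[6]=13
(5, 7): arr[5]=20 > arr[7]=14

Total inversions: 11

The array has 11 inversion(s): (1,2), (1,6), (1,7), (2,6), (2,7), (3,6), (3,7), (4,6), (4,7), (5,6), (5,7). Each pair (i,j) satisfies i < j and arr[i] > arr[j].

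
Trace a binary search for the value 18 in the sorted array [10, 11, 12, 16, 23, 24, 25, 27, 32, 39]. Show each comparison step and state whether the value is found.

Binary search for 18 in [10, 11, 12, 16, 23, 24, 25, 27, 32, 39]:

lo=0, hi=9, mid=4, arr[mid]=23 -> 23 > 18, search left half
lo=0, hi=3, mid=1, arr[mid]=11 -> 11 < 18, search right half
lo=2, hi=3, mid=2, arr[mid]=12 -> 12 < 18, search right half
lo=3, hi=3, mid=3, arr[mid]=16 -> 16 < 18, search right half
lo=4 > hi=3, target 18 not found

Binary search determines that 18 is not in the array after 4 comparisons. The search space was exhausted without finding the target.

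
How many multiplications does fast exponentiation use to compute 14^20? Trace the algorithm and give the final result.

Computing 14^20 by squaring (build up from 14^1; each line after the first costs one multiplication):

14^1 = 14
14^2 = (14^1)^2 = 14^2 = 196
14^4 = (14^2)^2 = 196^2 = 38416
14^5 = 14 * 14^4 = 14 * 38416 = 537824
14^10 = (14^5)^2 = 537824^2 = 289254654976
14^20 = (14^10)^2 = 289254654976^2 = 83668255425284801560576

Result: 83668255425284801560576
Multiplications needed: 5 (5 lines after 14^1)

14^20 = 83668255425284801560576. Using exponentiation by squaring, this requires 5 multiplications. The key idea: if the exponent is even, square the half-power; if odd, multiply by the base once.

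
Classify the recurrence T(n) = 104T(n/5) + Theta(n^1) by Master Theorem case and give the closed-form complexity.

Master Theorem for T(n) = 104T(n/5) + O(n^1):

a = 104, b = 5, c = 1
log_b(a) = log_5(104) = 2.8857

Case 1: c = 1 < log_5(104) = 2.8857
T(n) = O(n^(log_5 104))

For T(n) = 104T(n/5) + O(n^1): log_5(104) = 2.8857. This is Case 1 of the Master Theorem (c < log_b(a), work dominated by leaves), giving O(n^(log_5 104)).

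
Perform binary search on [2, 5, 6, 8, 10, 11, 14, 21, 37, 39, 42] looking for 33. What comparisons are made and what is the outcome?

Binary search for 33 in [2, 5, 6, 8, 10, 11, 14, 21, 37, 39, 42]:

lo=0, hi=10, mid=5, arr[mid]=11 -> 11 < 33, search right half
lo=6, hi=10, mid=8, arr[mid]=37 -> 37 > 33, search left half
lo=6, hi=7, mid=6, arr[mid]=14 -> 14 < 33, search right half
lo=7, hi=7, mid=7, arr[mid]=21 -> 21 < 33, search right half
lo=8 > hi=7, target 33 not found

Binary search determines that 33 is not in the array after 4 comparisons. The search space was exhausted without finding the target.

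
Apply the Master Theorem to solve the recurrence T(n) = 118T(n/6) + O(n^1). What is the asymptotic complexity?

Master Theorem for T(n) = 118T(n/6) + O(n^1):

a = 118, b = 6, c = 1
log_b(a) = log_6(118) = 2.6626

Case 1: c = 1 < log_6(118) = 2.6626
T(n) = O(n^(log_6 118))

For T(n) = 118T(n/6) + O(n^1): log_6(118) = 2.6626. This is Case 1 of the Master Theorem (c < log_b(a), work dominated by leaves), giving O(n^(log_6 118)).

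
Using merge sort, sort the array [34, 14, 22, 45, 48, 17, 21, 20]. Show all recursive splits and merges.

Merge sort trace:

Split: [34, 14, 22, 45, 48, 17, 21, 20] -> [34, 14, 22, 45] and [48, 17, 21, 20]
  Split: [34, 14, 22, 45] -> [34, 14] and [22, 45]
    Split: [34, 14] -> [34] and [14]
    Merge: [34] + [14] -> [14, 34]
    Split: [22, 45] -> [22] and [45]
    Merge: [22] + [45] -> [22, 45]
  Merge: [14, 34] + [22, 45] -> [14, 22, 34, 45]
  Split: [48, 17, 21, 20] -> [48, 17] and [21, 20]
    Split: [48, 17] -> [48] and [17]
    Merge: [48] + [17] -> [17, 48]
    Split: [21, 20] -> [21] and [20]
    Merge: [21] + [20] -> [20, 21]
  Merge: [17, 48] + [20, 21] -> [17, 20, 21, 48]
Merge: [14, 22, 34, 45] + [17, 20, 21, 48] -> [14, 17, 20, 21, 22, 34, 45, 48]

Final sorted array: [14, 17, 20, 21, 22, 34, 45, 48]

The merge sort proceeds by recursively splitting the array and merging sorted halves.
After all merges, the sorted array is [14, 17, 20, 21, 22, 34, 45, 48].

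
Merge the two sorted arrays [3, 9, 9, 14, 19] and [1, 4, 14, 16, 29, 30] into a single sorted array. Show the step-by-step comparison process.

Merging process:

Compare 3 vs 1: take 1 from right. Merged: [1]
Compare 3 vs 4: take 3 from left. Merged: [1, 3]
Compare 9 vs 4: take 4 from right. Merged: [1, 3, 4]
Compare 9 vs 14: take 9 from left. Merged: [1, 3, 4, 9]
Compare 9 vs 14: take 9 from left. Merged: [1, 3, 4, 9, 9]
Compare 14 vs 14: take 14 from left. Merged: [1, 3, 4, 9, 9, 14]
Compare 19 vs 14: take 14 from right. Merged: [1, 3, 4, 9, 9, 14, 14]
Compare 19 vs 16: take 16 from right. Merged: [1, 3, 4, 9, 9, 14, 14, 16]
Compare 19 vs 29: take 19 from left. Merged: [1, 3, 4, 9, 9, 14, 14, 16, 19]
Append remaining from right: [29, 30]. Merged: [1, 3, 4, 9, 9, 14, 14, 16, 19, 29, 30]

Final merged array: [1, 3, 4, 9, 9, 14, 14, 16, 19, 29, 30]
Total comparisons: 9

The merged array is [1, 3, 4, 9, 9, 14, 14, 16, 19, 29, 30], requiring 9 comparisons. The merge step runs in O(n) time where n is the total number of elements.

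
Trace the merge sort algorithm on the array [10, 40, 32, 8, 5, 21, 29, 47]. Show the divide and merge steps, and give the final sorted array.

Merge sort trace:

Split: [10, 40, 32, 8, 5, 21, 29, 47] -> [10, 40, 32, 8] and [5, 21, 29, 47]
  Split: [10, 40, 32, 8] -> [10, 40] and [32, 8]
    Split: [10, 40] -> [10] and [40]
    Merge: [10] + [40] -> [10, 40]
    Split: [32, 8] -> [32] and [8]
    Merge: [32] + [8] -> [8, 32]
  Merge: [10, 40] + [8, 32] -> [8, 10, 32, 40]
  Split: [5, 21, 29, 47] -> [5, 21] and [29, 47]
    Split: [5, 21] -> [5] and [21]
    Merge: [5] + [21] -> [5, 21]
    Split: [29, 47] -> [29] and [47]
    Merge: [29] + [47] -> [29, 47]
  Merge: [5, 21] + [29, 47] -> [5, 21, 29, 47]
Merge: [8, 10, 32, 40] + [5, 21, 29, 47] -> [5, 8, 10, 21, 29, 32, 40, 47]

Final sorted array: [5, 8, 10, 21, 29, 32, 40, 47]

The merge sort proceeds by recursively splitting the array and merging sorted halves.
After all merges, the sorted array is [5, 8, 10, 21, 29, 32, 40, 47].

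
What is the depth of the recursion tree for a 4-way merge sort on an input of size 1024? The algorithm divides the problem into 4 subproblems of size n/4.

For divide and conquer with division factor 4:

Problem sizes at each level:
Level 0: 1024
Level 1: 256
Level 2: 64
Level 3: 16
Level 4: 4
Level 5: 1

The root is level 0 and the size-1 base case is level 5 (the tree spans levels 0 through 5, i.e. 6 levels counting the root), so the depth is the number of divisions: log_4(1024) = 5

The recursion tree depth is log_4(1024) = 5. At each level, the problem size is divided by 4, so it takes 5 divisions to reduce to a base case of size 1. The algorithm makes 4 recursive calls at each level.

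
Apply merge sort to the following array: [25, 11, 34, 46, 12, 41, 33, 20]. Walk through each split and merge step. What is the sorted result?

Merge sort trace:

Split: [25, 11, 34, 46, 12, 41, 33, 20] -> [25, 11, 34, 46] and [12, 41, 33, 20]
  Split: [25, 11, 34, 46] -> [25, 11] and [34, 46]
    Split: [25, 11] -> [25] and [11]
    Merge: [25] + [11] -> [11, 25]
    Split: [34, 46] -> [34] and [46]
    Merge: [34] + [46] -> [34, 46]
  Merge: [11, 25] + [34, 46] -> [11, 25, 34, 46]
  Split: [12, 41, 33, 20] -> [12, 41] and [33, 20]
    Split: [12, 41] -> [12] and [41]
    Merge: [12] + [41] -> [12, 41]
    Split: [33, 20] -> [33] and [20]
    Merge: [33] + [20] -> [20, 33]
  Merge: [12, 41] + [20, 33] -> [12, 20, 33, 41]
Merge: [11, 25, 34, 46] + [12, 20, 33, 41] -> [11, 12, 20, 25, 33, 34, 41, 46]

Final sorted array: [11, 12, 20, 25, 33, 34, 41, 46]

The merge sort proceeds by recursively splitting the array and merging sorted halves.
After all merges, the sorted array is [11, 12, 20, 25, 33, 34, 41, 46].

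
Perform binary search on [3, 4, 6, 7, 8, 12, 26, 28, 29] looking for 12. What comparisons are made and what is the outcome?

Binary search for 12 in [3, 4, 6, 7, 8, 12, 26, 28, 29]:

lo=0, hi=8, mid=4, arr[mid]=8 -> 8 < 12, search right half
lo=5, hi=8, mid=6, arr[mid]=26 -> 26 > 12, search left half
lo=5, hi=5, mid=5, arr[mid]=12 -> Found target at index 5!

Binary search finds 12 at index 5 after 3 comparisons. The search repeatedly halves the search space by comparing with the middle element.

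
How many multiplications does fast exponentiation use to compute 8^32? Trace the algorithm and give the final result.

Computing 8^32 by squaring (build up from 8^1; each line after the first costs one multiplication):

8^1 = 8
8^2 = (8^1)^2 = 8^2 = 64
8^4 = (8^2)^2 = 64^2 = 4096
8^8 = (8^4)^2 = 4096^2 = 16777216
8^16 = (8^8)^2 = 16777216^2 = 281474976710656
8^32 = (8^16)^2 = 281474976710656^2 = 79228162514264337593543950336

Result: 79228162514264337593543950336
Multiplications needed: 5 (5 lines after 8^1)

8^32 = 79228162514264337593543950336. Using exponentiation by squaring, this requires 5 multiplications. The key idea: if the exponent is even, square the half-power; if odd, multiply by the base once.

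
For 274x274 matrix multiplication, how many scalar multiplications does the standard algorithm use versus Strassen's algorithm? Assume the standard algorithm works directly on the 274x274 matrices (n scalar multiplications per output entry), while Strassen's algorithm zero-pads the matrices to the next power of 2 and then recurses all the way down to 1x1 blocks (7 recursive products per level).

Matrix multiplication for 274x274 matrices:

Strassen's algorithm requires power-of-2 dimensions. Pad 274x274 to 512x512 (next power of 2).

Standard algorithm: 274^3 = 20570824 multiplications
Strassen's algorithm: 7^(log2(512)) = 7^9 = 40353607 multiplications
Difference: 20570824 - 40353607 = -19782783 (Strassen uses MORE here due to padding overhead — for small or just-over-power-of-2 n, padding can outweigh the per-level savings)

Standard: 20570824 multiplications (274^3). Strassen: 40353607 multiplications (7^9, after padding to 512x512). Strassen reduces 8 recursive multiplications to 7 at each level.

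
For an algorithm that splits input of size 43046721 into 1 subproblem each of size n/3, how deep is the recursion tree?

For divide and conquer with division factor 3:

Problem sizes at each level:
Level 0: 43046721
Level 1: 14348907
Level 2: 4782969
Level 3: 1594323
Level 4: 531441
Level 5: 177147
Level 6: 59049
Level 7: 19683
Level 8: 6561
Level 9: 2187
Level 10: 729
Level 11: 243
Level 12: 81
Level 13: 27
Level 14: 9
Level 15: 3
Level 16: 1

The root is level 0 and the size-1 base case is level 16 (the tree spans levels 0 through 16, i.e. 17 levels counting the root), so the depth is the number of divisions: log_3(43046721) = 16

The recursion tree depth is log_3(43046721) = 16. At each level, the problem size is divided by 3, so it takes 16 divisions to reduce to a base case of size 1. The algorithm makes 1 recursive call at each level.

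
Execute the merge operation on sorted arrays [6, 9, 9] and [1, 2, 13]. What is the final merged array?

Merging process:

Compare 6 vs 1: take 1 from right. Merged: [1]
Compare 6 vs 2: take 2 from right. Merged: [1, 2]
Compare 6 vs 13: take 6 from left. Merged: [1, 2, 6]
Compare 9 vs 13: take 9 from left. Merged: [1, 2, 6, 9]
Compare 9 vs 13: take 9 from left. Merged: [1, 2, 6, 9, 9]
Append remaining from right: [13]. Merged: [1, 2, 6, 9, 9, 13]

Final merged array: [1, 2, 6, 9, 9, 13]
Total comparisons: 5

The merged array is [1, 2, 6, 9, 9, 13], requiring 5 comparisons. The merge step runs in O(n) time where n is the total number of elements.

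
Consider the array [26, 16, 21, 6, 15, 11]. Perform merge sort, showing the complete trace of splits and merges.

Merge sort trace:

Split: [26, 16, 21, 6, 15, 11] -> [26, 16, 21] and [6, 15, 11]
  Split: [26, 16, 21] -> [26] and [16, 21]
    Split: [16, 21] -> [16] and [21]
    Merge: [16] + [21] -> [16, 21]
  Merge: [26] + [16, 21] -> [16, 21, 26]
  Split: [6, 15, 11] -> [6] and [15, 11]
    Split: [15, 11] -> [15] and [11]
    Merge: [15] + [11] -> [11, 15]
  Merge: [6] + [11, 15] -> [6, 11, 15]
Merge: [16, 21, 26] + [6, 11, 15] -> [6, 11, 15, 16, 21, 26]

Final sorted array: [6, 11, 15, 16, 21, 26]

The merge sort proceeds by recursively splitting the array and merging sorted halves.
After all merges, the sorted array is [6, 11, 15, 16, 21, 26].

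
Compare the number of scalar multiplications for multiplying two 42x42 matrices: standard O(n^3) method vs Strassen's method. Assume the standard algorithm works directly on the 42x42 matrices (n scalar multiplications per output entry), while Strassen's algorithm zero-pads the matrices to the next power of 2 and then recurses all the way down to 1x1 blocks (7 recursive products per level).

Matrix multiplication for 42x42 matrices:

Strassen's algorithm requires power-of-2 dimensions. Pad 42x42 to 64x64 (next power of 2).

Standard algorithm: 42^3 = 74088 multiplications
Strassen's algorithm: 7^(log2(64)) = 7^6 = 117649 multiplications
Difference: 74088 - 117649 = -43561 (Strassen uses MORE here due to padding overhead — for small or just-over-power-of-2 n, padding can outweigh the per-level savings)

Standard: 74088 multiplications (42^3). Strassen: 117649 multiplications (7^6, after padding to 64x64). Strassen reduces 8 recursive multiplications to 7 at each level.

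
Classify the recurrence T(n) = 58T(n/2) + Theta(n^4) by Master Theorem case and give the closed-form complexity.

Master Theorem for T(n) = 58T(n/2) + O(n^4):

a = 58, b = 2, c = 4
log_b(a) = log_2(58) = 5.8580

Case 1: c = 4 < log_2(58) = 5.8580
T(n) = O(n^(log_2 58))

For T(n) = 58T(n/2) + O(n^4): log_2(58) = 5.8580. This is Case 1 of the Master Theorem (c < log_b(a), work dominated by leaves), giving O(n^(log_2 58)).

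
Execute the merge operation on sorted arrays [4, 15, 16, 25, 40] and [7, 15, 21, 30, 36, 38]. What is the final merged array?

Merging process:

Compare 4 vs 7: take 4 from left. Merged: [4]
Compare 15 vs 7: take 7 from right. Merged: [4, 7]
Compare 15 vs 15: take 15 from left. Merged: [4, 7, 15]
Compare 16 vs 15: take 15 from right. Merged: [4, 7, 15, 15]
Compare 16 vs 21: take 16 from left. Merged: [4, 7, 15, 15, 16]
Compare 25 vs 21: take 21 from right. Merged: [4, 7, 15, 15, 16, 21]
Compare 25 vs 30: take 25 from left. Merged: [4, 7, 15, 15, 16, 21, 25]
Compare 40 vs 30: take 30 from right. Merged: [4, 7, 15, 15, 16, 21, 25, 30]
Compare 40 vs 36: take 36 from right. Merged: [4, 7, 15, 15, 16, 21, 25, 30, 36]
Compare 40 vs 38: take 38 from right. Merged: [4, 7, 15, 15, 16, 21, 25, 30, 36, 38]
Append remaining from left: [40]. Merged: [4, 7, 15, 15, 16, 21, 25, 30, 36, 38, 40]

Final merged array: [4, 7, 15, 15, 16, 21, 25, 30, 36, 38, 40]
Total comparisons: 10

The merged array is [4, 7, 15, 15, 16, 21, 25, 30, 36, 38, 40], requiring 10 comparisons. The merge step runs in O(n) time where n is the total number of elements.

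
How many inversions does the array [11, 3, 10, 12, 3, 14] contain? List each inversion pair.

Finding inversions in [11, 3, 10, 12, 3, 14]:

(0, 1): arr[0]=11 > arr[1]=3
(0, 2): arr[0]=11 > arr[2]=10
(0, 4): arr[0]=11 > arr[4]=3
(2, 4): arr[2]=10 > arr[4]=3
(3, 4): arr[3]=12 > arr[4]=3

Total inversions: 5

The array has 5 inversion(s): (0,1), (0,2), (0,4), (2,4), (3,4). Each pair (i,j) satisfies i < j and arr[i] > arr[j].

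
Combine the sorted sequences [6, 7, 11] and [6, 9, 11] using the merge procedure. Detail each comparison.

Merging process:

Compare 6 vs 6: take 6 from left. Merged: [6]
Compare 7 vs 6: take 6 from right. Merged: [6, 6]
Compare 7 vs 9: take 7 from left. Merged: [6, 6, 7]
Compare 11 vs 9: take 9 from right. Merged: [6, 6, 7, 9]
Compare 11 vs 11: take 11 from left. Merged: [6, 6, 7, 9, 11]
Append remaining from right: [11]. Merged: [6, 6, 7, 9, 11, 11]

Final merged array: [6, 6, 7, 9, 11, 11]
Total comparisons: 5

The merged array is [6, 6, 7, 9, 11, 11], requiring 5 comparisons. The merge step runs in O(n) time where n is the total number of elements.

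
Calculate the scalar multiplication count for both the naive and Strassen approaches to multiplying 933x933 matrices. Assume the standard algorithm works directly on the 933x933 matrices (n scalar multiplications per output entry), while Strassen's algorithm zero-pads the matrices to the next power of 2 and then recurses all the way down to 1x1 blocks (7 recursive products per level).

Matrix multiplication for 933x933 matrices:

Strassen's algorithm requires power-of-2 dimensions. Pad 933x933 to 1024x1024 (next power of 2).

Standard algorithm: 933^3 = 812166237 multiplications
Strassen's algorithm: 7^(log2(1024)) = 7^10 = 282475249 multiplications
Savings: 812166237 - 282475249 = 529690988 multiplications

Standard: 812166237 multiplications (933^3). Strassen: 282475249 multiplications (7^10, after padding to 1024x1024). Strassen reduces 8 recursive multiplications to 7 at each level.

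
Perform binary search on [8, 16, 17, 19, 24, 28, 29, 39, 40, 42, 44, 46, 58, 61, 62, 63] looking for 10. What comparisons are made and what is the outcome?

Binary search for 10 in [8, 16, 17, 19, 24, 28, 29, 39, 40, 42, 44, 46, 58, 61, 62, 63]:

lo=0, hi=15, mid=7, arr[mid]=39 -> 39 > 10, search left half
lo=0, hi=6, mid=3, arr[mid]=19 -> 19 > 10, search left half
lo=0, hi=2, mid=1, arr[mid]=16 -> 16 > 10, search left half
lo=0, hi=0, mid=0, arr[mid]=8 -> 8 < 10, search right half
lo=1 > hi=0, target 10 not found

Binary search determines that 10 is not in the array after 4 comparisons. The search space was exhausted without finding the target.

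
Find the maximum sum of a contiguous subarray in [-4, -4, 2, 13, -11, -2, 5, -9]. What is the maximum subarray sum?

Using Kadane's algorithm on [-4, -4, 2, 13, -11, -2, 5, -9]:

Scanning through the array:
Position 1 (value -4): max_ending_here = -4, max_so_far = -4
Position 2 (value 2): max_ending_here = 2, max_so_far = 2
Position 3 (value 13): max_ending_here = 15, max_so_far = 15
Position 4 (value -11): max_ending_here = 4, max_so_far = 15
Position 5 (value -2): max_ending_here = 2, max_so_far = 15
Position 6 (value 5): max_ending_here = 7, max_so_far = 15
Position 7 (value -9): max_ending_here = -2, max_so_far = 15

Maximum subarray: [2, 13]
Maximum sum: 15

The maximum subarray is [2, 13] with sum 15. This subarray runs from index 2 to index 3.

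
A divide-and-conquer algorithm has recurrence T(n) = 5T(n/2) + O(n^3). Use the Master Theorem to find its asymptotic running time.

Master Theorem for T(n) = 5T(n/2) + O(n^3):

a = 5, b = 2, c = 3
log_b(a) = log_2(5) = 2.3219

Case 3: c = 3 > log_2(5) = 2.3219
T(n) = O(n^3) = O(n^3)

For T(n) = 5T(n/2) + O(n^3): log_2(5) = 2.3219. This is Case 3 of the Master Theorem (c > log_b(a), work dominated by root), giving O(n^3).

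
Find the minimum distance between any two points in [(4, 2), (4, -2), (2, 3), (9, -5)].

Computing all pairwise distances among 4 points:

d((4, 2), (4, -2)) = 4.0
d((4, 2), (2, 3)) = 2.2361 <-- minimum
d((4, 2), (9, -5)) = 8.6023
d((4, -2), (2, 3)) = 5.3852
d((4, -2), (9, -5)) = 5.831
d((2, 3), (9, -5)) = 10.6301

Closest pair: (4, 2) and (2, 3) with distance 2.2361

The closest pair is (4, 2) and (2, 3) with Euclidean distance 2.2361. For 4 points, brute-force pairwise comparison is shown above. For large n, the divide-and-conquer algorithm (sort by x, recurse on halves, check the dividing strip) achieves O(n log n).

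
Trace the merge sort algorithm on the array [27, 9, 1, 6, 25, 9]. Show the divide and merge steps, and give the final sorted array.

Merge sort trace:

Split: [27, 9, 1, 6, 25, 9] -> [27, 9, 1] and [6, 25, 9]
  Split: [27, 9, 1] -> [27] and [9, 1]
    Split: [9, 1] -> [9] and [1]
    Merge: [9] + [1] -> [1, 9]
  Merge: [27] + [1, 9] -> [1, 9, 27]
  Split: [6, 25, 9] -> [6] and [25, 9]
    Split: [25, 9] -> [25] and [9]
    Merge: [25] + [9] -> [9, 25]
  Merge: [6] + [9, 25] -> [6, 9, 25]
Merge: [1, 9, 27] + [6, 9, 25] -> [1, 6, 9, 9, 25, 27]

Final sorted array: [1, 6, 9, 9, 25, 27]

The merge sort proceeds by recursively splitting the array and merging sorted halves.
After all merges, the sorted array is [1, 6, 9, 9, 25, 27].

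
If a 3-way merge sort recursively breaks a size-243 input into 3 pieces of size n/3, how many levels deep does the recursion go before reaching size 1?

For divide and conquer with division factor 3:

Problem sizes at each level:
Level 0: 243
Level 1: 81
Level 2: 27
Level 3: 9
Level 4: 3
Level 5: 1

The root is level 0 and the size-1 base case is level 5 (the tree spans levels 0 through 5, i.e. 6 levels counting the root), so the depth is the number of divisions: log_3(243) = 5

The recursion tree depth is log_3(243) = 5. At each level, the problem size is divided by 3, so it takes 5 divisions to reduce to a base case of size 1. The algorithm makes 3 recursive calls at each level.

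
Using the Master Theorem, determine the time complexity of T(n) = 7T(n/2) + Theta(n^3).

Master Theorem for T(n) = 7T(n/2) + O(n^3):

a = 7, b = 2, c = 3
log_b(a) = log_2(7) = 2.8074

Case 3: c = 3 > log_2(7) = 2.8074
T(n) = O(n^3) = O(n^3)

For T(n) = 7T(n/2) + O(n^3): log_2(7) = 2.8074. This is Case 3 of the Master Theorem (c > log_b(a), work dominated by root), giving O(n^3).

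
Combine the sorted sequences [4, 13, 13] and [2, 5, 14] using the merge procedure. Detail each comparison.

Merging process:

Compare 4 vs 2: take 2 from right. Merged: [2]
Compare 4 vs 5: take 4 from left. Merged: [2, 4]
Compare 13 vs 5: take 5 from right. Merged: [2, 4, 5]
Compare 13 vs 14: take 13 from left. Merged: [2, 4, 5, 13]
Compare 13 vs 14: take 13 from left. Merged: [2, 4, 5, 13, 13]
Append remaining from right: [14]. Merged: [2, 4, 5, 13, 13, 14]

Final merged array: [2, 4, 5, 13, 13, 14]
Total comparisons: 5

The merged array is [2, 4, 5, 13, 13, 14], requiring 5 comparisons. The merge step runs in O(n) time where n is the total number of elements.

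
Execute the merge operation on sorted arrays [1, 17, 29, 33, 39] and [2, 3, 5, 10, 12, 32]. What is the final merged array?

Merging process:

Compare 1 vs 2: take 1 from left. Merged: [1]
Compare 17 vs 2: take 2 from right. Merged: [1, 2]
Compare 17 vs 3: take 3 from right. Merged: [1, 2, 3]
Compare 17 vs 5: take 5 from right. Merged: [1, 2, 3, 5]
Compare 17 vs 10: take 10 from right. Merged: [1, 2, 3, 5, 10]
Compare 17 vs 12: take 12 from right. Merged: [1, 2, 3, 5, 10, 12]
Compare 17 vs 32: take 17 from left. Merged: [1, 2, 3, 5, 10, 12, 17]
Compare 29 vs 32: take 29 from left. Merged: [1, 2, 3, 5, 10, 12, 17, 29]
Compare 33 vs 32: take 32 from right. Merged: [1, 2, 3, 5, 10, 12, 17, 29, 32]
Append remaining from left: [33, 39]. Merged: [1, 2, 3, 5, 10, 12, 17, 29, 32, 33, 39]

Final merged array: [1, 2, 3, 5, 10, 12, 17, 29, 32, 33, 39]
Total comparisons: 9

The merged array is [1, 2, 3, 5, 10, 12, 17, 29, 32, 33, 39], requiring 9 comparisons. The merge step runs in O(n) time where n is the total number of elements.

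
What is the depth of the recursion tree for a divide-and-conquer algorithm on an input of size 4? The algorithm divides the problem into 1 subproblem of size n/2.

For divide and conquer with division factor 2:

Problem sizes at each level:
Level 0: 4
Level 1: 2
Level 2: 1

The root is level 0 and the size-1 base case is level 2 (the tree spans levels 0 through 2, i.e. 3 levels counting the root), so the depth is the number of divisions: log_2(4) = 2

The recursion tree depth is log_2(4) = 2. At each level, the problem size is divided by 2, so it takes 2 divisions to reduce to a base case of size 1. The algorithm makes 1 recursive call at each level.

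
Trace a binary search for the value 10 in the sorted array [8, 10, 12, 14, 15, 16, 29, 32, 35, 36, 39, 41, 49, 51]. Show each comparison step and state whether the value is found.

Binary search for 10 in [8, 10, 12, 14, 15, 16, 29, 32, 35, 36, 39, 41, 49, 51]:

lo=0, hi=13, mid=6, arr[mid]=29 -> 29 > 10, search left half
lo=0, hi=5, mid=2, arr[mid]=12 -> 12 > 10, search left half
lo=0, hi=1, mid=0, arr[mid]=8 -> 8 < 10, search right half
lo=1, hi=1, mid=1, arr[mid]=10 -> Found target at index 1!

Binary search finds 10 at index 1 after 4 comparisons. The search repeatedly halves the search space by comparing with the middle element.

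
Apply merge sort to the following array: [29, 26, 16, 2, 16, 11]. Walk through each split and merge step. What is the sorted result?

Merge sort trace:

Split: [29, 26, 16, 2, 16, 11] -> [29, 26, 16] and [2, 16, 11]
  Split: [29, 26, 16] -> [29] and [26, 16]
    Split: [26, 16] -> [26] and [16]
    Merge: [26] + [16] -> [16, 26]
  Merge: [29] + [16, 26] -> [16, 26, 29]
  Split: [2, 16, 11] -> [2] and [16, 11]
    Split: [16, 11] -> [16] and [11]
    Merge: [16] + [11] -> [11, 16]
  Merge: [2] + [11, 16] -> [2, 11, 16]
Merge: [16, 26, 29] + [2, 11, 16] -> [2, 11, 16, 16, 26, 29]

Final sorted array: [2, 11, 16, 16, 26, 29]

The merge sort proceeds by recursively splitting the array and merging sorted halves.
After all merges, the sorted array is [2, 11, 16, 16, 26, 29].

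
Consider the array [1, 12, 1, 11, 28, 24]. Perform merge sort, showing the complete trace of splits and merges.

Merge sort trace:

Split: [1, 12, 1, 11, 28, 24] -> [1, 12, 1] and [11, 28, 24]
  Split: [1, 12, 1] -> [1] and [12, 1]
    Split: [12, 1] -> [12] and [1]
    Merge: [12] + [1] -> [1, 12]
  Merge: [1] + [1, 12] -> [1, 1, 12]
  Split: [11, 28, 24] -> [11] and [28, 24]
    Split: [28, 24] -> [28] and [24]
    Merge: [28] + [24] -> [24, 28]
  Merge: [11] + [24, 28] -> [11, 24, 28]
Merge: [1, 1, 12] + [11, 24, 28] -> [1, 1, 11, 12, 24, 28]

Final sorted array: [1, 1, 11, 12, 24, 28]

The merge sort proceeds by recursively splitting the array and merging sorted halves.
After all merges, the sorted array is [1, 1, 11, 12, 24, 28].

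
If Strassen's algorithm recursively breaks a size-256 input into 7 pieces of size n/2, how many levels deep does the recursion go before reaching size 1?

For divide and conquer with division factor 2:

Problem sizes at each level:
Level 0: 256
Level 1: 128
Level 2: 64
Level 3: 32
Level 4: 16
Level 5: 8
Level 6: 4
Level 7: 2
Level 8: 1

The root is level 0 and the size-1 base case is level 8 (the tree spans levels 0 through 8, i.e. 9 levels counting the root), so the depth is the number of divisions: log_2(256) = 8

The recursion tree depth is log_2(256) = 8. At each level, the problem size is divided by 2, so it takes 8 divisions to reduce to a base case of size 1. The algorithm makes 7 recursive calls at each level.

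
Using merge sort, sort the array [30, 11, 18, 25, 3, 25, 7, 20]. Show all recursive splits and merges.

Merge sort trace:

Split: [30, 11, 18, 25, 3, 25, 7, 20] -> [30, 11, 18, 25] and [3, 25, 7, 20]
  Split: [30, 11, 18, 25] -> [30, 11] and [18, 25]
    Split: [30, 11] -> [30] and [11]
    Merge: [30] + [11] -> [11, 30]
    Split: [18, 25] -> [18] and [25]
    Merge: [18] + [25] -> [18, 25]
  Merge: [11, 30] + [18, 25] -> [11, 18, 25, 30]
  Split: [3, 25, 7, 20] -> [3, 25] and [7, 20]
    Split: [3, 25] -> [3] and [25]
    Merge: [3] + [25] -> [3, 25]
    Split: [7, 20] -> [7] and [20]
    Merge: [7] + [20] -> [7, 20]
  Merge: [3, 25] + [7, 20] -> [3, 7, 20, 25]
Merge: [11, 18, 25, 30] + [3, 7, 20, 25] -> [3, 7, 11, 18, 20, 25, 25, 30]

Final sorted array: [3, 7, 11, 18, 20, 25, 25, 30]

The merge sort proceeds by recursively splitting the array and merging sorted halves.
After all merges, the sorted array is [3, 7, 11, 18, 20, 25, 25, 30].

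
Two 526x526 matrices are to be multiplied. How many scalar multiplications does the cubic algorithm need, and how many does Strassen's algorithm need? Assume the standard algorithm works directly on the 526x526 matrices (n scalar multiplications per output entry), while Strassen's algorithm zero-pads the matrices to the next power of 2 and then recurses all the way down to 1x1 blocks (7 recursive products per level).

Matrix multiplication for 526x526 matrices:

Strassen's algorithm requires power-of-2 dimensions. Pad 526x526 to 1024x1024 (next power of 2).

Standard algorithm: 526^3 = 145531576 multiplications
Strassen's algorithm: 7^(log2(1024)) = 7^10 = 282475249 multiplications
Difference: 145531576 - 282475249 = -136943673 (Strassen uses MORE here due to padding overhead — for small or just-over-power-of-2 n, padding can outweigh the per-level savings)

Standard: 145531576 multiplications (526^3). Strassen: 282475249 multiplications (7^10, after padding to 1024x1024). Strassen reduces 8 recursive multiplications to 7 at each level.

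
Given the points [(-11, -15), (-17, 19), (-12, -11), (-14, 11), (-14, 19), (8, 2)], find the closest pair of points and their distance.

Computing all pairwise distances among 6 points:

d((-11, -15), (-17, 19)) = 34.5254
d((-11, -15), (-12, -11)) = 4.1231
d((-11, -15), (-14, 11)) = 26.1725
d((-11, -15), (-14, 19)) = 34.1321
d((-11, -15), (8, 2)) = 25.4951
d((-17, 19), (-12, -11)) = 30.4138
d((-17, 19), (-14, 11)) = 8.544
d((-17, 19), (-14, 19)) = 3.0 <-- minimum
d((-17, 19), (8, 2)) = 30.2324
d((-12, -11), (-14, 11)) = 22.0907
d((-12, -11), (-14, 19)) = 30.0666
d((-12, -11), (8, 2)) = 23.8537
d((-14, 11), (-14, 19)) = 8.0
d((-14, 11), (8, 2)) = 23.7697
d((-14, 19), (8, 2)) = 27.8029

Closest pair: (-17, 19) and (-14, 19) with distance 3.0

The closest pair is (-17, 19) and (-14, 19) with Euclidean distance 3.0. For 6 points, brute-force pairwise comparison is shown above. For large n, the divide-and-conquer algorithm (sort by x, recurse on halves, check the dividing strip) achieves O(n log n).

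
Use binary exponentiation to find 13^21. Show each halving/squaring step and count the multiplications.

Computing 13^21 by squaring (build up from 13^1; each line after the first costs one multiplication):

13^1 = 13
13^2 = (13^1)^2 = 13^2 = 169
13^4 = (13^2)^2 = 169^2 = 28561
13^5 = 13 * 13^4 = 13 * 28561 = 371293
13^10 = (13^5)^2 = 371293^2 = 137858491849
13^20 = (13^10)^2 = 137858491849^2 = 19004963774880799438801
13^21 = 13 * 13^20 = 13 * 19004963774880799438801 = 247064529073450392704413

Result: 247064529073450392704413
Multiplications needed: 6 (6 lines after 13^1)

13^21 = 247064529073450392704413. Using exponentiation by squaring, this requires 6 multiplications. The key idea: if the exponent is even, square the half-power; if odd, multiply by the base once.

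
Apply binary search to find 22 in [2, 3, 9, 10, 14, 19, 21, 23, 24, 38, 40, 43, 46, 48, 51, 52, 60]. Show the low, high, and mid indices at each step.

Binary search for 22 in [2, 3, 9, 10, 14, 19, 21, 23, 24, 38, 40, 43, 46, 48, 51, 52, 60]:

lo=0, hi=16, mid=8, arr[mid]=24 -> 24 > 22, search left half
lo=0, hi=7, mid=3, arr[mid]=10 -> 10 < 22, search right half
lo=4, hi=7, mid=5, arr[mid]=19 -> 19 < 22, search right half
lo=6, hi=7, mid=6, arr[mid]=21 -> 21 < 22, search right half
lo=7, hi=7, mid=7, arr[mid]=23 -> 23 > 22, search left half
lo=7 > hi=6, target 22 not found

Binary search determines that 22 is not in the array after 5 comparisons. The search space was exhausted without finding the target.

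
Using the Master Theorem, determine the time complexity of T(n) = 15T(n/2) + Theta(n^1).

Master Theorem for T(n) = 15T(n/2) + O(n^1):

a = 15, b = 2, c = 1
log_b(a) = log_2(15) = 3.9069

Case 1: c = 1 < log_2(15) = 3.9069
T(n) = O(n^(log_2 15))

For T(n) = 15T(n/2) + O(n^1): log_2(15) = 3.9069. This is Case 1 of the Master Theorem (c < log_b(a), work dominated by leaves), giving O(n^(log_2 15)).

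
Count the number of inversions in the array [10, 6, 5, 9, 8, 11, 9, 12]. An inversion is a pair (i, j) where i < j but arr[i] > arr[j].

Finding inversions in [10, 6, 5, 9, 8, 11, 9, 12]:

(0, 1): arr[0]=10 > arr[1]=6
(0, 2): arr[0]=10 > arr[2]=5
(0, 3): arr[0]=10 > arr[3]=9
(0, 4): arr[0]=10 > arr[4]=8
(0, 6): arr[0]=10 > arr[6]=9
(1, 2): arr[1]=6 > arr[2]=5
(3, 4): arr[3]=9 > arr[4]=8
(5, 6): arr[5]=11 > arr[6]=9

Total inversions: 8

The array has 8 inversion(s): (0,1), (0,2), (0,3), (0,4), (0,6), (1,2), (3,4), (5,6). Each pair (i,j) satisfies i < j and arr[i] > arr[j].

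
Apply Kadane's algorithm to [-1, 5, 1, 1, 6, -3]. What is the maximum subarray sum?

Using Kadane's algorithm on [-1, 5, 1, 1, 6, -3]:

Scanning through the array:
Position 1 (value 5): max_ending_here = 5, max_so_far = 5
Position 2 (value 1): max_ending_here = 6, max_so_far = 6
Position 3 (value 1): max_ending_here = 7, max_so_far = 7
Position 4 (value 6): max_ending_here = 13, max_so_far = 13
Position 5 (value -3): max_ending_here = 10, max_so_far = 13

Maximum subarray: [5, 1, 1, 6]
Maximum sum: 13

The maximum subarray is [5, 1, 1, 6] with sum 13. This subarray runs from index 1 to index 4.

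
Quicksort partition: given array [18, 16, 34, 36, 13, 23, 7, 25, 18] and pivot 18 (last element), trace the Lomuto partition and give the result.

Lomuto partition with pivot = 18:

Initial array: [18, 16, 34, 36, 13, 23, 7, 25, 18]

arr[0]=18 <= 18: swap with position 0, array becomes [18, 16, 34, 36, 13, 23, 7, 25, 18]
arr[1]=16 <= 18: swap with position 1, array becomes [18, 16, 34, 36, 13, 23, 7, 25, 18]
arr[2]=34 > 18: no swap
arr[3]=36 > 18: no swap
arr[4]=13 <= 18: swap with position 2, array becomes [18, 16, 13, 36, 34, 23, 7, 25, 18]
arr[5]=23 > 18: no swap
arr[6]=7 <= 18: swap with position 3, array becomes [18, 16, 13, 7, 34, 23, 36, 25, 18]
arr[7]=25 > 18: no swap

Place pivot at position 4: [18, 16, 13, 7, 18, 23, 36, 25, 34]
Pivot position: 4

After partitioning with pivot 18, the array becomes [18, 16, 13, 7, 18, 23, 36, 25, 34]. The pivot is placed at index 4. All elements to the left of the pivot are <= 18, and all elements to the right are > 18.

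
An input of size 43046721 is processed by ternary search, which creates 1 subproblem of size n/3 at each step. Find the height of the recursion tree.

For divide and conquer with division factor 3:

Problem sizes at each level:
Level 0: 43046721
Level 1: 14348907
Level 2: 4782969
Level 3: 1594323
Level 4: 531441
Level 5: 177147
Level 6: 59049
Level 7: 19683
Level 8: 6561
Level 9: 2187
Level 10: 729
Level 11: 243
Level 12: 81
Level 13: 27
Level 14: 9
Level 15: 3
Level 16: 1

The root is level 0 and the size-1 base case is level 16 (the tree spans levels 0 through 16, i.e. 17 levels counting the root), so the depth is the number of divisions: log_3(43046721) = 16

The recursion tree depth is log_3(43046721) = 16. At each level, the problem size is divided by 3, so it takes 16 divisions to reduce to a base case of size 1. The algorithm makes 1 recursive call at each level.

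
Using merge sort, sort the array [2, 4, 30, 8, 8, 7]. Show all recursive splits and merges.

Merge sort trace:

Split: [2, 4, 30, 8, 8, 7] -> [2, 4, 30] and [8, 8, 7]
  Split: [2, 4, 30] -> [2] and [4, 30]
    Split: [4, 30] -> [4] and [30]
    Merge: [4] + [30] -> [4, 30]
  Merge: [2] + [4, 30] -> [2, 4, 30]
  Split: [8, 8, 7] -> [8] and [8, 7]
    Split: [8, 7] -> [8] and [7]
    Merge: [8] + [7] -> [7, 8]
  Merge: [8] + [7, 8] -> [7, 8, 8]
Merge: [2, 4, 30] + [7, 8, 8] -> [2, 4, 7, 8, 8, 30]

Final sorted array: [2, 4, 7, 8, 8, 30]

The merge sort proceeds by recursively splitting the array and merging sorted halves.
After all merges, the sorted array is [2, 4, 7, 8, 8, 30].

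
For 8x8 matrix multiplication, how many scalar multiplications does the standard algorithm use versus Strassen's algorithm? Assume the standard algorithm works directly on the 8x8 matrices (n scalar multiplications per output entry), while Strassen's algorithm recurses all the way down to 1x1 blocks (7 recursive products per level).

Matrix multiplication for 8x8 matrices:

Standard algorithm: 8^3 = 512 multiplications
Strassen's algorithm: 7^(log2(8)) = 7^3 = 343 multiplications
Savings: 512 - 343 = 169 multiplications

Standard: 512 multiplications (8^3). Strassen: 343 multiplications (7^3). Strassen reduces 8 recursive multiplications to 7 at each level.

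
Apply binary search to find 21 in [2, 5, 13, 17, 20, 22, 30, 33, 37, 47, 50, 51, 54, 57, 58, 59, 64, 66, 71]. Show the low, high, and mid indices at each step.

Binary search for 21 in [2, 5, 13, 17, 20, 22, 30, 33, 37, 47, 50, 51, 54, 57, 58, 59, 64, 66, 71]:

lo=0, hi=18, mid=9, arr[mid]=47 -> 47 > 21, search left half
lo=0, hi=8, mid=4, arr[mid]=20 -> 20 < 21, search right half
lo=5, hi=8, mid=6, arr[mid]=30 -> 30 > 21, search left half
lo=5, hi=5, mid=5, arr[mid]=22 -> 22 > 21, search left half
lo=5 > hi=4, target 21 not found

Binary search determines that 21 is not in the array after 4 comparisons. The search space was exhausted without finding the target.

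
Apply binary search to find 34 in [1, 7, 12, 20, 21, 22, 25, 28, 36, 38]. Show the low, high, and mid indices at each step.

Binary search for 34 in [1, 7, 12, 20, 21, 22, 25, 28, 36, 38]:

lo=0, hi=9, mid=4, arr[mid]=21 -> 21 < 34, search right half
lo=5, hi=9, mid=7, arr[mid]=28 -> 28 < 34, search right half
lo=8, hi=9, mid=8, arr[mid]=36 -> 36 > 34, search left half
lo=8 > hi=7, target 34 not found

Binary search determines that 34 is not in the array after 3 comparisons. The search space was exhausted without finding the target.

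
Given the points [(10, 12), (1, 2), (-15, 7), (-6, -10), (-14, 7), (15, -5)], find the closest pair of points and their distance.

Computing all pairwise distances among 6 points:

d((10, 12), (1, 2)) = 13.4536
d((10, 12), (-15, 7)) = 25.4951
d((10, 12), (-6, -10)) = 27.2029
d((10, 12), (-14, 7)) = 24.5153
d((10, 12), (15, -5)) = 17.72
d((1, 2), (-15, 7)) = 16.7631
d((1, 2), (-6, -10)) = 13.8924
d((1, 2), (-14, 7)) = 15.8114
d((1, 2), (15, -5)) = 15.6525
d((-15, 7), (-6, -10)) = 19.2354
d((-15, 7), (-14, 7)) = 1.0 <-- minimum
d((-15, 7), (15, -5)) = 32.311
d((-6, -10), (-14, 7)) = 18.7883
d((-6, -10), (15, -5)) = 21.587
d((-14, 7), (15, -5)) = 31.3847

Closest pair: (-15, 7) and (-14, 7) with distance 1.0

The closest pair is (-15, 7) and (-14, 7) with Euclidean distance 1.0. For 6 points, brute-force pairwise comparison is shown above. For large n, the divide-and-conquer algorithm (sort by x, recurse on halves, check the dividing strip) achieves O(n log n).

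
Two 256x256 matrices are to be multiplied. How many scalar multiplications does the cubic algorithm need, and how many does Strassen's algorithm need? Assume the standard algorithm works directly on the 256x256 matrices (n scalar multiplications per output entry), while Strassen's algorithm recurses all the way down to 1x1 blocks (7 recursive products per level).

Matrix multiplication for 256x256 matrices:

Standard algorithm: 256^3 = 16777216 multiplications
Strassen's algorithm: 7^(log2(256)) = 7^8 = 5764801 multiplications
Savings: 16777216 - 5764801 = 11012415 multiplications

Standard: 16777216 multiplications (256^3). Strassen: 5764801 multiplications (7^8). Strassen reduces 8 recursive multiplications to 7 at each level.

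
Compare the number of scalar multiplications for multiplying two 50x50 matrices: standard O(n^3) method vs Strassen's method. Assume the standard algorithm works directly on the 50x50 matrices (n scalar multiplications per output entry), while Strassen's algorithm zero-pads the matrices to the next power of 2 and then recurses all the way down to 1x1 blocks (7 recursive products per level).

Matrix multiplication for 50x50 matrices:

Strassen's algorithm requires power-of-2 dimensions. Pad 50x50 to 64x64 (next power of 2).

Standard algorithm: 50^3 = 125000 multiplications
Strassen's algorithm: 7^(log2(64)) = 7^6 = 117649 multiplications
Savings: 125000 - 117649 = 7351 multiplications

Standard: 125000 multiplications (50^3). Strassen: 117649 multiplications (7^6, after padding to 64x64). Strassen reduces 8 recursive multiplications to 7 at each level.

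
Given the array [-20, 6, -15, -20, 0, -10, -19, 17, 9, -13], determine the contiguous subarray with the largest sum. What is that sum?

Using Kadane's algorithm on [-20, 6, -15, -20, 0, -10, -19, 17, 9, -13]:

Scanning through the array:
Position 1 (value 6): max_ending_here = 6, max_so_far = 6
Position 2 (value -15): max_ending_here = -9, max_so_far = 6
Position 3 (value -20): max_ending_here = -20, max_so_far = 6
Position 4 (value 0): max_ending_here = 0, max_so_far = 6
Position 5 (value -10): max_ending_here = -10, max_so_far = 6
Position 6 (value -19): max_ending_here = -19, max_so_far = 6
Position 7 (value 17): max_ending_here = 17, max_so_far = 17
Position 8 (value 9): max_ending_here = 26, max_so_far = 26
Position 9 (value -13): max_ending_here = 13, max_so_far = 26

Maximum subarray: [17, 9]
Maximum sum: 26

The maximum subarray is [17, 9] with sum 26. This subarray runs from index 7 to index 8.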